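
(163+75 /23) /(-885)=-3824 /20355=-0.19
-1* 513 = -513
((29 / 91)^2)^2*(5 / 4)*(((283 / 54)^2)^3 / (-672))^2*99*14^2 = 10265778923798015219046675536531887255 / 43170854388056722042715765735424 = 237794.20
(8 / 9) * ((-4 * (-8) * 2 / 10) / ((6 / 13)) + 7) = 2504 / 135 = 18.55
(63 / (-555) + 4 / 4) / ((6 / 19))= 1558 / 555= 2.81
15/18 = 5/6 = 0.83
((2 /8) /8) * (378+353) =731 /32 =22.84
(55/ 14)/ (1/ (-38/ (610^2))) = -209/ 520940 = -0.00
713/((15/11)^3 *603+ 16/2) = 949003/2045773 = 0.46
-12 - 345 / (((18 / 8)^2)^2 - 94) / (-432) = -82268 / 6849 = -12.01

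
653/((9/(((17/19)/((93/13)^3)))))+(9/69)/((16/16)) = 973579772/3163536081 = 0.31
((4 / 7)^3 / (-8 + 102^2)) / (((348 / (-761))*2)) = -1522 / 77556759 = -0.00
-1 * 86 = -86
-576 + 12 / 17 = -9780 / 17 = -575.29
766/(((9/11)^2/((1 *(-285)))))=-8805170/27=-326117.41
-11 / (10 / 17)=-187 / 10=-18.70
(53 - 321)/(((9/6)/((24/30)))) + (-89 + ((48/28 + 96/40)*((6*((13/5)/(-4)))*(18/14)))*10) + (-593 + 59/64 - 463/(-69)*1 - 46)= -1069.60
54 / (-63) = -0.86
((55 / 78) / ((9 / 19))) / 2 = 1045 / 1404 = 0.74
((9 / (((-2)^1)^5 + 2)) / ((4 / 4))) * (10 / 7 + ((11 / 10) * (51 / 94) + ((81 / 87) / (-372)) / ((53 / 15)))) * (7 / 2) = -952154241 / 447881800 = -2.13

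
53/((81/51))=901/27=33.37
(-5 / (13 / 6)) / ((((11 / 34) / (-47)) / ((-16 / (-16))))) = 47940 / 143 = 335.24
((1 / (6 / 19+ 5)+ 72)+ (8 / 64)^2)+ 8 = 518437 / 6464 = 80.20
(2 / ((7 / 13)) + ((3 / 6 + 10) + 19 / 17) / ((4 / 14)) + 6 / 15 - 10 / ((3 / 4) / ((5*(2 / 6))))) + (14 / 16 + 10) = 1432091 / 42840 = 33.43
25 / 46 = 0.54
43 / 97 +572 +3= 55818 / 97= 575.44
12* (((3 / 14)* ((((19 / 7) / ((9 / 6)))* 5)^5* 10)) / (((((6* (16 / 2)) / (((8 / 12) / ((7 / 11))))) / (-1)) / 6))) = -13618544500000 / 66706983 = -204154.71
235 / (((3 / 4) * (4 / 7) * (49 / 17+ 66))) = 7.96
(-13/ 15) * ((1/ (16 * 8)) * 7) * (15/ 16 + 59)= -87269/ 30720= -2.84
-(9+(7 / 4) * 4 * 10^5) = -700009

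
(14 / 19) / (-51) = -14 / 969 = -0.01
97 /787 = 0.12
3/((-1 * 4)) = -3/4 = -0.75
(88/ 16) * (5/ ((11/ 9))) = 45/ 2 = 22.50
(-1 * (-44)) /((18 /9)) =22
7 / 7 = 1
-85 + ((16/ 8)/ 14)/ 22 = -84.99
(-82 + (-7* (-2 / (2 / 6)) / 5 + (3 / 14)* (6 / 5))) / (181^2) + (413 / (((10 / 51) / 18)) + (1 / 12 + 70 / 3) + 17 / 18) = 37937.76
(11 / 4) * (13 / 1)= 143 / 4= 35.75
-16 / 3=-5.33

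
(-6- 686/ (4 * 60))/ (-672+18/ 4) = 0.01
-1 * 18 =-18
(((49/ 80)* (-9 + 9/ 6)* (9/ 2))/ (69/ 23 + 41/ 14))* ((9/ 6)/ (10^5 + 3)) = -27783/ 531215936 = -0.00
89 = 89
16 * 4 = 64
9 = 9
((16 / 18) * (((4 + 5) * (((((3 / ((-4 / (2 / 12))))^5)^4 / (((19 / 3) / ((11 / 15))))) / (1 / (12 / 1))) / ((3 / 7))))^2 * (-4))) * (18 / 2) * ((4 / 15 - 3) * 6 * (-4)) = -19690209 / 14643899733836506046089915428503552000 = -0.00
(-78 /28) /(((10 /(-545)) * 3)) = 1417 /28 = 50.61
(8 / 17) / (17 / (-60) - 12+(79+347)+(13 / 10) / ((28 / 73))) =6720 / 5956273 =0.00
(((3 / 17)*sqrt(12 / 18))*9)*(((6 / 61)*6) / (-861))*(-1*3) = 324*sqrt(6) / 297619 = 0.00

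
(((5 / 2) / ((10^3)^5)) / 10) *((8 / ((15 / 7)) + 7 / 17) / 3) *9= 0.00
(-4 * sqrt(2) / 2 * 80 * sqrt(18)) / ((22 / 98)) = -47040 / 11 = -4276.36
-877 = -877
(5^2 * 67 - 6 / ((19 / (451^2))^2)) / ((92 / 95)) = -710043467.19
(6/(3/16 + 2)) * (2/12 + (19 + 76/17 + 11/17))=39632/595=66.61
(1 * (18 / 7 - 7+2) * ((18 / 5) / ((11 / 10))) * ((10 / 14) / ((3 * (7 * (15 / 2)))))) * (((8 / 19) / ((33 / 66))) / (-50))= 1088 / 1792175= 0.00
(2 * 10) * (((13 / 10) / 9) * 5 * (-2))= -260 / 9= -28.89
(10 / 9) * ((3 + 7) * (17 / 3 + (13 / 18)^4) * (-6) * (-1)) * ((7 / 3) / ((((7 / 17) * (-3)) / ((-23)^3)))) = 3223715089375 / 354294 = 9098983.02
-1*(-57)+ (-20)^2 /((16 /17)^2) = 8137 /16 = 508.56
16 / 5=3.20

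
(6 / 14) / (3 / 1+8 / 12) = 9 / 77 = 0.12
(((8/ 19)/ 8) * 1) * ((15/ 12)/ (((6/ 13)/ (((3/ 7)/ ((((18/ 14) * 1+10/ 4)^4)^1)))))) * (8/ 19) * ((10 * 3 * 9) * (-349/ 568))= -4201715700/ 202240918511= -0.02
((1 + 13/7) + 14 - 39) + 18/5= -649/35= -18.54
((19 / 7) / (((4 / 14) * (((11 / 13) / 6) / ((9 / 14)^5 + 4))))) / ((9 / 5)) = 2729776075 / 17748192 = 153.81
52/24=13/6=2.17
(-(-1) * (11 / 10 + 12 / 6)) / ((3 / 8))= 124 / 15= 8.27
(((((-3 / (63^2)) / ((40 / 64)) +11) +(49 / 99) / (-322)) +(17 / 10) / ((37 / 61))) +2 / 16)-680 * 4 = -1340546604217 / 495384120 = -2706.08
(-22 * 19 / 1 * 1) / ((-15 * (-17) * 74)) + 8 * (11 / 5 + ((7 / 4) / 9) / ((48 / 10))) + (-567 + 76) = -160692493 / 339660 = -473.10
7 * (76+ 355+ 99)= 3710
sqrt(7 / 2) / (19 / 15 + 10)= 15 * sqrt(14) / 338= 0.17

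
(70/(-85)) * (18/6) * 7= -294/17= -17.29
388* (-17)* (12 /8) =-9894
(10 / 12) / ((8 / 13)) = 65 / 48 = 1.35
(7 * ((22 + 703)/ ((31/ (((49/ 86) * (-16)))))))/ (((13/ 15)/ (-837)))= 805707000/ 559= 1441336.31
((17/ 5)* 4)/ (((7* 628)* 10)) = 17/ 54950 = 0.00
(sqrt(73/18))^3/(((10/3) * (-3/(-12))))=73 * sqrt(146)/90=9.80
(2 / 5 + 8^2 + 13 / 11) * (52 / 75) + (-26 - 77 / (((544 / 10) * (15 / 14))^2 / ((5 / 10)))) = 8907738589 / 457776000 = 19.46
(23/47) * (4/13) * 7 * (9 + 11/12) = 10.45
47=47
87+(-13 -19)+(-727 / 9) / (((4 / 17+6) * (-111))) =5836529 / 105894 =55.12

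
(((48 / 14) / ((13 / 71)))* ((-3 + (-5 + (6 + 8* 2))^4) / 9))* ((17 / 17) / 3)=47438224 / 819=57922.13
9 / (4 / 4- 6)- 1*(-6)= 21 / 5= 4.20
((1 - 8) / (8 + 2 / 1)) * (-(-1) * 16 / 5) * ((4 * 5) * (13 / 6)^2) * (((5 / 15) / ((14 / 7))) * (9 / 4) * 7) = -8281 / 15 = -552.07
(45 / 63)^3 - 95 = -32460 / 343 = -94.64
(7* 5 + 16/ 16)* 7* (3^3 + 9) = 9072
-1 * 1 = -1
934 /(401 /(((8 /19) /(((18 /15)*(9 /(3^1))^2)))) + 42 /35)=18680 /205737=0.09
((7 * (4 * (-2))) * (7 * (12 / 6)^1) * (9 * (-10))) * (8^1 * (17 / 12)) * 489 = 391043520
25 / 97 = 0.26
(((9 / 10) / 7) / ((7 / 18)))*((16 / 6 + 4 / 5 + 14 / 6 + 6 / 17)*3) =127089 / 20825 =6.10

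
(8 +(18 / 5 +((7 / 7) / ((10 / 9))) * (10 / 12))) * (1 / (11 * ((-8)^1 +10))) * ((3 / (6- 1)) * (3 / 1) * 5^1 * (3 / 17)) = 6669 / 7480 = 0.89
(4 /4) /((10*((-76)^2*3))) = 1 /173280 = 0.00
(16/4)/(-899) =-4/899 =-0.00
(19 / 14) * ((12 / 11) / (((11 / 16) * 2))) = 912 / 847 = 1.08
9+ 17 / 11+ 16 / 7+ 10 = 1758 / 77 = 22.83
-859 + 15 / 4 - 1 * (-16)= -3357 / 4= -839.25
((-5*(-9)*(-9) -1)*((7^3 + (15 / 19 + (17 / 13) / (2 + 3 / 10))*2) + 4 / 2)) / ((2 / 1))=-401001125 / 5681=-70586.36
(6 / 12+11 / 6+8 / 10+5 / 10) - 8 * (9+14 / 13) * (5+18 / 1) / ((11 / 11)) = -721703 / 390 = -1850.52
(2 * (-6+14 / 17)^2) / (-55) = -1408 / 1445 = -0.97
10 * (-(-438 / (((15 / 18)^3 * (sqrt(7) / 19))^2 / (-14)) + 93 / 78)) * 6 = -2301674769546 / 40625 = -56656609.71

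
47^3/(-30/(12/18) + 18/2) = -103823/36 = -2883.97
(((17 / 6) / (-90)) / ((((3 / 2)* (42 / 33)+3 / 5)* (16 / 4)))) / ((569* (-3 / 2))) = 187 / 50882256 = 0.00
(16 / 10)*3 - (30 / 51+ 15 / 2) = -559 / 170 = -3.29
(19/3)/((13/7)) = 133/39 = 3.41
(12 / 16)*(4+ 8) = 9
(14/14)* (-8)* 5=-40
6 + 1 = 7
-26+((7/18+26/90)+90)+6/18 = 5851/90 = 65.01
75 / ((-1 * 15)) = -5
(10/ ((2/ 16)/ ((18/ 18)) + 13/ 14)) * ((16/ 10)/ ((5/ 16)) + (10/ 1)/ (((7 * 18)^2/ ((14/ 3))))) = 3485648/ 71685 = 48.62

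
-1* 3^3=-27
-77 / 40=-1.92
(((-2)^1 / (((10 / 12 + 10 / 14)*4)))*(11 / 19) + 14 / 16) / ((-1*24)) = -6797 / 237120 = -0.03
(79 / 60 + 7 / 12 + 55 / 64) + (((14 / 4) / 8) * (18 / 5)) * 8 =15.36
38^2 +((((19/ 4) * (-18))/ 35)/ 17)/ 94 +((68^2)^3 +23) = 11059316770419089/ 111860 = 98867484091.00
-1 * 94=-94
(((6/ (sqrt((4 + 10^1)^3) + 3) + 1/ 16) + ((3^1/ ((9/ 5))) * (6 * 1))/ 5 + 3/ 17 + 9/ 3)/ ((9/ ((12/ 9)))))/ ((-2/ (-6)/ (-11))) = -14272423/ 557940 - 1232 * sqrt(14)/ 8205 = -26.14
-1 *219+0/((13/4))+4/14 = -1531/7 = -218.71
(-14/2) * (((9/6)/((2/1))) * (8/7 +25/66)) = -703/88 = -7.99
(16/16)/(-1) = -1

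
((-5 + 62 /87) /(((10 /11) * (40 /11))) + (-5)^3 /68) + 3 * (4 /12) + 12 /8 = -375761 /591600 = -0.64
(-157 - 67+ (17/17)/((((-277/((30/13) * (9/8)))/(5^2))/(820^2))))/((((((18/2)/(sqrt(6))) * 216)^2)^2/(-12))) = 142036031/29762158525632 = 0.00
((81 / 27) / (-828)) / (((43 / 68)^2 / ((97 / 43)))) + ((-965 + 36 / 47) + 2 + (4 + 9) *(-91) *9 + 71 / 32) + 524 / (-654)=-3479836477408359 / 299783369696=-11607.84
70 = 70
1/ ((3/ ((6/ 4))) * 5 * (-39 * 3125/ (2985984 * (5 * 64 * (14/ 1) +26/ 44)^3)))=-59582697539742625536/ 270359375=-220383323270.16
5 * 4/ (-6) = -10/ 3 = -3.33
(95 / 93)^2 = 9025 / 8649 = 1.04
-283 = -283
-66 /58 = -33 /29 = -1.14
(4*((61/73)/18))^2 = 14884/431649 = 0.03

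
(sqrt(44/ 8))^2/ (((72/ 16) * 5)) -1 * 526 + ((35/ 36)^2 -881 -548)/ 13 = -635.61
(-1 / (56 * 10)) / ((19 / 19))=-1 / 560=-0.00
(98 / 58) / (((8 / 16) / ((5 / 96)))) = 245 / 1392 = 0.18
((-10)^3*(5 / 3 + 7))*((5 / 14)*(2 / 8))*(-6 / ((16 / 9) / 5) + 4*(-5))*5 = 11984375 / 84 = 142671.13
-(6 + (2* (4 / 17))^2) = -1798 / 289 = -6.22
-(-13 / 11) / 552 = 13 / 6072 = 0.00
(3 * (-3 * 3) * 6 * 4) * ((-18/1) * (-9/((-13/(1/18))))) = 5832/13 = 448.62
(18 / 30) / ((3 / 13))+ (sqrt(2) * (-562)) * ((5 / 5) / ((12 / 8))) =13 / 5 - 1124 * sqrt(2) / 3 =-527.26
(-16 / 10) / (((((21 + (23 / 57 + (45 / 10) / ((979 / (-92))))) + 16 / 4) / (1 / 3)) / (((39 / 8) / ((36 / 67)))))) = -0.19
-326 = -326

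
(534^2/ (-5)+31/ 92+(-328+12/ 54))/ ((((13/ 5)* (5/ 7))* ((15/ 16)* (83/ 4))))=-2045850352/ 1288575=-1587.68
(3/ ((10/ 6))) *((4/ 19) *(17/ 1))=612/ 95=6.44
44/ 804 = 11/ 201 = 0.05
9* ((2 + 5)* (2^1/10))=63/5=12.60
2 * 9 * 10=180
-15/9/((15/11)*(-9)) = 11/81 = 0.14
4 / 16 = 1 / 4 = 0.25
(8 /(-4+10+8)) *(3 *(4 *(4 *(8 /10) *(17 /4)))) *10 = 6528 /7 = 932.57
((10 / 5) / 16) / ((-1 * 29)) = -1 / 232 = -0.00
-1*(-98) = 98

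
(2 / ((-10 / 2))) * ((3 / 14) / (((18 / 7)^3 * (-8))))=49 / 77760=0.00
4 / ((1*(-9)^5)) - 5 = -5.00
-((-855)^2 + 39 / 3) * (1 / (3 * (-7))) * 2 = 69622.67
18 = 18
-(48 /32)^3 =-27 /8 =-3.38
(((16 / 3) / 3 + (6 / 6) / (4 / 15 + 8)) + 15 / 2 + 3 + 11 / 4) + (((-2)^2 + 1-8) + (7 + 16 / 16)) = 11243 / 558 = 20.15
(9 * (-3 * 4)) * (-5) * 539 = 291060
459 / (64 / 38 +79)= 2907 / 511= 5.69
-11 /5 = -2.20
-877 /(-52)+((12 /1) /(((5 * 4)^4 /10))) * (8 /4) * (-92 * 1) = 27182 /1625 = 16.73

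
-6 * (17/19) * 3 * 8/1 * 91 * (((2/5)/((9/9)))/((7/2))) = -127296/95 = -1339.96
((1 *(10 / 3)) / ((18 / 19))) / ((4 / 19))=1805 / 108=16.71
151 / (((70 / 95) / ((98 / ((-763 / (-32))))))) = 842.28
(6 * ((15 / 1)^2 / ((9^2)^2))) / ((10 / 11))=55 / 243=0.23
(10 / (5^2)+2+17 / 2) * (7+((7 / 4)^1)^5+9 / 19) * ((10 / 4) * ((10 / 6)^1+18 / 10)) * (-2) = -658537997 / 145920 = -4513.01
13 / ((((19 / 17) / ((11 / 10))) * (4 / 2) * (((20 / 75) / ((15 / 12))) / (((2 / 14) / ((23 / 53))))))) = 1932645 / 195776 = 9.87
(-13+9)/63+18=1130/63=17.94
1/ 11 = 0.09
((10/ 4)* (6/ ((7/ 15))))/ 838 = 225/ 5866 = 0.04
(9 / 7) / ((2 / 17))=153 / 14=10.93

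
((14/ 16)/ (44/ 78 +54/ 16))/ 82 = 273/ 100778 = 0.00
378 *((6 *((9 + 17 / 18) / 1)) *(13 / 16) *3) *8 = 439803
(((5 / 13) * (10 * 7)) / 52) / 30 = 35 / 2028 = 0.02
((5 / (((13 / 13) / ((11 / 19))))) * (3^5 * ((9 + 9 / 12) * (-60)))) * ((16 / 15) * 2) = -16679520 / 19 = -877869.47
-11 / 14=-0.79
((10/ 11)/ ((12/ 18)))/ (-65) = -3/ 143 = -0.02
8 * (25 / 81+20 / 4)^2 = 1479200 / 6561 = 225.45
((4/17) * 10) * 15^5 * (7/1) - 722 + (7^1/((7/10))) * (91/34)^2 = 7228874089/578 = 12506702.58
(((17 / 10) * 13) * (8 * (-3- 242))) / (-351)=3332 / 27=123.41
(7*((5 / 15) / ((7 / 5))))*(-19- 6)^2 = 3125 / 3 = 1041.67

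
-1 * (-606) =606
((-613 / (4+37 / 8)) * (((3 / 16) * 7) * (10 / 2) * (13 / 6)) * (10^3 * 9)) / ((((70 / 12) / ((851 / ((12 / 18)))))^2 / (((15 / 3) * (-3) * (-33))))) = -1509095026617750 / 7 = -215585003802535.71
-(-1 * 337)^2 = -113569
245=245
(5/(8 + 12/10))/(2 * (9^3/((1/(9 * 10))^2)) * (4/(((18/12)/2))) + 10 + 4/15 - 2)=375/43460069704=0.00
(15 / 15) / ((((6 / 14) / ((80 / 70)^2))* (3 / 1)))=64 / 63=1.02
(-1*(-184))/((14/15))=197.14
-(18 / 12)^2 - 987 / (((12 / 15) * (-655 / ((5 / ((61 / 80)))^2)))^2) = -8455276296609 / 950433909604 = -8.90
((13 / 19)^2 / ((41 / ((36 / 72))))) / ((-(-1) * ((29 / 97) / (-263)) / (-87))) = 12934077 / 29602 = 436.93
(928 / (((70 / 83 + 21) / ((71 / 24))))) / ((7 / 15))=3417940 / 12691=269.32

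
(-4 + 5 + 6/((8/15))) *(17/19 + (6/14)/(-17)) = 6881/646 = 10.65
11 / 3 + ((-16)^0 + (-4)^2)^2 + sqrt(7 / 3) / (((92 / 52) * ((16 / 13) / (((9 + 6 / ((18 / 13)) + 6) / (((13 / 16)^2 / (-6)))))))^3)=878 / 3 - 6393430016 * sqrt(21) / 36501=-802380.60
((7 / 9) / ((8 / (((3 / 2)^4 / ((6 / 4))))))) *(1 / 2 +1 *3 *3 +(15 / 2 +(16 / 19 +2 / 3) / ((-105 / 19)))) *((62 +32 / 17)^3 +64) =843789836659 / 589560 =1431219.62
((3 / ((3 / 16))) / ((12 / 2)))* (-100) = -800 / 3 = -266.67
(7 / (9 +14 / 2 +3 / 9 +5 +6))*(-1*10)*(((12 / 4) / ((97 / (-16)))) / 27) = 560 / 11931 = 0.05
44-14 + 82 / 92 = 1421 / 46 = 30.89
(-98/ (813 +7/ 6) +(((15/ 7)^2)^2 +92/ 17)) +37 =12636678814/ 199391045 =63.38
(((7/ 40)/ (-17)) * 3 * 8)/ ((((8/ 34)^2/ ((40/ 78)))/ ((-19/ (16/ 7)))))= 15827/ 832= 19.02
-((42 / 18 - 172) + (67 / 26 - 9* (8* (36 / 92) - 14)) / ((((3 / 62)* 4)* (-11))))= 8557675 / 39468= 216.83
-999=-999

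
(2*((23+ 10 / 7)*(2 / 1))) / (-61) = -1.60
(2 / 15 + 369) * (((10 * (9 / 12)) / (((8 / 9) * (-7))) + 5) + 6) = 867727 / 240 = 3615.53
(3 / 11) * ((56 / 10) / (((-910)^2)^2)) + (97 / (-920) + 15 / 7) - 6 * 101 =-37422956008562987 / 61962375475000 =-603.96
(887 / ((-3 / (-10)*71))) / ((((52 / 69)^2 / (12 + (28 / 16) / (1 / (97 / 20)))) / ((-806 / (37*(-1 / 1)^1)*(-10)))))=-357611271105 / 1092832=-327233.53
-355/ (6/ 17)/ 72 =-6035/ 432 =-13.97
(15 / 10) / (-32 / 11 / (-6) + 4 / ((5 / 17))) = 495 / 4648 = 0.11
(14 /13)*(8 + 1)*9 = 87.23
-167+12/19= -3161/19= -166.37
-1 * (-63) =63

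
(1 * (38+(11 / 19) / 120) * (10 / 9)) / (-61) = -86651 / 125172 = -0.69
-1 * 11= -11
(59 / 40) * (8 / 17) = 59 / 85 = 0.69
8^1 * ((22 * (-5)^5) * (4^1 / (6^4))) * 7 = -962500 / 81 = -11882.72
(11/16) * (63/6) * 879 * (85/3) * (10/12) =9588425/64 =149819.14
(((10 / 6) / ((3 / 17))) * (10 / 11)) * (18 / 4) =425 / 11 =38.64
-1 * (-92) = 92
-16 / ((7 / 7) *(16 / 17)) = -17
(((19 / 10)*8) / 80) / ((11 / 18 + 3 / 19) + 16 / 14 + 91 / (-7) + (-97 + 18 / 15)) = -0.00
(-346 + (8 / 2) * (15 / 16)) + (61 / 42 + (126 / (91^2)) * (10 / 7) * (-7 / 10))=-4838179 / 14196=-340.81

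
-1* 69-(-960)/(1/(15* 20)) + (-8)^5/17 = 4862059/17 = 286003.47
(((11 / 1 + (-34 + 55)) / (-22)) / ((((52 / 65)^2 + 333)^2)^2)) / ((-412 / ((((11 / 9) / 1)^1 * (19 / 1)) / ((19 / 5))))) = 7812500 / 4486960216844324847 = 0.00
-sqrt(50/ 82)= -5 * sqrt(41)/ 41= -0.78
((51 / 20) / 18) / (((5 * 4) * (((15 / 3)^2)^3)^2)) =17 / 585937500000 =0.00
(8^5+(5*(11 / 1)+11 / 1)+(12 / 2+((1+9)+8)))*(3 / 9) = 32858 / 3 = 10952.67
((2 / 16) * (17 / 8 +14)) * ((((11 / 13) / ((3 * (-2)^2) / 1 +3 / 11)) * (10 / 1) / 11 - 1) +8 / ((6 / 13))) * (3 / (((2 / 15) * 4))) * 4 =1237325 / 1664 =743.58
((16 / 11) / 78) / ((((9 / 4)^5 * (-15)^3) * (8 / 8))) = -8192 / 85495570875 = -0.00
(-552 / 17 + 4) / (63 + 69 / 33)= -0.44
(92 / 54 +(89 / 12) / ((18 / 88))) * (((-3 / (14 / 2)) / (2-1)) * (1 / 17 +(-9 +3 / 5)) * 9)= 145345 / 119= 1221.39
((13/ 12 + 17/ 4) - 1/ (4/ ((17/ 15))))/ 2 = 101/ 40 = 2.52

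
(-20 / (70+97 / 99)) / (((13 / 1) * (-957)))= 60 / 2649179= 0.00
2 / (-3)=-2 / 3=-0.67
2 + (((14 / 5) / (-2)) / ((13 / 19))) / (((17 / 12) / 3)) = -2578 / 1105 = -2.33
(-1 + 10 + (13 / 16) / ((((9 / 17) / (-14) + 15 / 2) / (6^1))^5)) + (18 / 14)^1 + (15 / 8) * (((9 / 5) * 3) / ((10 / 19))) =1184836677619489 / 39764598702080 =29.80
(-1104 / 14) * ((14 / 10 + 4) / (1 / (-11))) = 163944 / 35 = 4684.11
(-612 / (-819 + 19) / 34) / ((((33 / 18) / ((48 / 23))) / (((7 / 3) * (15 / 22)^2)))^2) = 32148900 / 937155769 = 0.03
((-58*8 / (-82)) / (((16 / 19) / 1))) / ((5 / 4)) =1102 / 205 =5.38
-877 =-877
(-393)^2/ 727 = 154449/ 727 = 212.45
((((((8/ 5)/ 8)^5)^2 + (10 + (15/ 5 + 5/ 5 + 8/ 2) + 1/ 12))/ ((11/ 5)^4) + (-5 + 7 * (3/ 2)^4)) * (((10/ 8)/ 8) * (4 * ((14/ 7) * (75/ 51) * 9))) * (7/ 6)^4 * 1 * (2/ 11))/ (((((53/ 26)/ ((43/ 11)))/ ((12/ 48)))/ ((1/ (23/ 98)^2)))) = 48016044047941815209/ 31719218632992000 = 1513.78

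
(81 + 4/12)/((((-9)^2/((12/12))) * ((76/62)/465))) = 586210/1539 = 380.90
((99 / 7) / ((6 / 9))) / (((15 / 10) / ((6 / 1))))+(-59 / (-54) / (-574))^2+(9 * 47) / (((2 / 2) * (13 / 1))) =1466244871957 / 12489776208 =117.40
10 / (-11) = -10 / 11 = -0.91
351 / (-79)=-351 / 79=-4.44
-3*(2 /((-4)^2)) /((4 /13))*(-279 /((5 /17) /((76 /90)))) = 390507 /400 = 976.27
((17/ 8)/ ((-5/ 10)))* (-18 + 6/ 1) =51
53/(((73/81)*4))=4293/292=14.70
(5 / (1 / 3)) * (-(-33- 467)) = 7500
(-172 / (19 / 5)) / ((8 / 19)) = -215 / 2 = -107.50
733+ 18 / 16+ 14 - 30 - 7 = 5689 / 8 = 711.12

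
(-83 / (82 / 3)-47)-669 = -58961 / 82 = -719.04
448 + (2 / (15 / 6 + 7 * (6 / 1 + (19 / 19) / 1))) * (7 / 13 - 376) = 580348 / 1339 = 433.42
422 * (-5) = -2110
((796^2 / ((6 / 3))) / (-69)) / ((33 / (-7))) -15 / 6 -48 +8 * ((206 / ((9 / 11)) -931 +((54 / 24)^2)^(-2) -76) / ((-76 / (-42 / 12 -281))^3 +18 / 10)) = -579899524395124135 / 241850667803382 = -2397.76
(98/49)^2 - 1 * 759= -755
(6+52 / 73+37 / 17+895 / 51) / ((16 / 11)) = 270677 / 14892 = 18.18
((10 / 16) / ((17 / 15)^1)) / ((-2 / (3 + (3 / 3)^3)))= -75 / 68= -1.10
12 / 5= 2.40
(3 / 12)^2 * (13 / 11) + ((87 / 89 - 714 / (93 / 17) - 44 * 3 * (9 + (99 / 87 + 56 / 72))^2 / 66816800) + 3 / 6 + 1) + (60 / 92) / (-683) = -46280997539611270451977 / 361666565626579210800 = -127.97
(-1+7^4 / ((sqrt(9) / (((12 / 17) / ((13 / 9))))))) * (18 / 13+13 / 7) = 25433425 / 20111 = 1264.65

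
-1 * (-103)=103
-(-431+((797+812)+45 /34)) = -40097 /34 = -1179.32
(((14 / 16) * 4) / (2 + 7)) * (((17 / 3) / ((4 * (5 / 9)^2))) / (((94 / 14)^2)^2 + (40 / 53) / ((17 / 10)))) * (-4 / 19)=-772298457 / 4177675331950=-0.00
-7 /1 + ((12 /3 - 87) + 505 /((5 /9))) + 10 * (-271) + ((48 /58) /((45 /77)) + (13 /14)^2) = -1888.72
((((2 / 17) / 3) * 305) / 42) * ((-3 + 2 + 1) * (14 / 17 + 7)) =0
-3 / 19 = -0.16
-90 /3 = -30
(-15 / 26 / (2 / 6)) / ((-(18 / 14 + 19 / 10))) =1575 / 2899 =0.54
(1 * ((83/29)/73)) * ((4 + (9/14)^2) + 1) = 88063/414932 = 0.21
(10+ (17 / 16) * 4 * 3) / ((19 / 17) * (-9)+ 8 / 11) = -17017 / 6980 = -2.44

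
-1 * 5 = -5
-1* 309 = -309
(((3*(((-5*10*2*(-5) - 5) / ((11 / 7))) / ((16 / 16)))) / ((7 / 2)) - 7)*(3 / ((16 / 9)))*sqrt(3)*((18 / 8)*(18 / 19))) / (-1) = -575181*sqrt(3) / 608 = -1638.56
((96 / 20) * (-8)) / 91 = -192 / 455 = -0.42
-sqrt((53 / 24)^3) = -53 * sqrt(318) / 288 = -3.28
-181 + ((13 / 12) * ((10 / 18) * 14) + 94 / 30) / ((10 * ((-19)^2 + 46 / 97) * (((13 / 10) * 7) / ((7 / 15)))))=-334137815213 / 1846066950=-181.00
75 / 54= 25 / 18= 1.39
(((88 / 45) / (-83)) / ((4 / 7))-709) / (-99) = 2648269 / 369765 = 7.16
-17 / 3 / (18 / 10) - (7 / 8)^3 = -52781 / 13824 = -3.82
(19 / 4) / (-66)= -19 / 264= -0.07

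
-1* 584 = -584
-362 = -362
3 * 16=48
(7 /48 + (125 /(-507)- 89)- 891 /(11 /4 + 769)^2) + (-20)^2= 296711115023 /954368688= 310.90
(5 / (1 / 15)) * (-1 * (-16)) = 1200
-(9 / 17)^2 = -0.28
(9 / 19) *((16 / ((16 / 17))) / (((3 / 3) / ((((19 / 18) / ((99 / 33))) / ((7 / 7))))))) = 17 / 6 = 2.83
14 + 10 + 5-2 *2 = 25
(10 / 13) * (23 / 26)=0.68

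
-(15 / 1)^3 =-3375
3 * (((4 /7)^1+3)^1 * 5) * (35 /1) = 1875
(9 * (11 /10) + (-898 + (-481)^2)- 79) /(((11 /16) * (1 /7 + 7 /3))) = 8796858 /65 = 135336.28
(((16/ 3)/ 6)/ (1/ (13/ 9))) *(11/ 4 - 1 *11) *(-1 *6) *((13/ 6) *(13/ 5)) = 48334/ 135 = 358.03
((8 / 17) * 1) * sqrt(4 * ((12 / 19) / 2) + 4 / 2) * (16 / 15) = 128 * sqrt(1178) / 4845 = 0.91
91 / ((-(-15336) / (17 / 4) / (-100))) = -2.52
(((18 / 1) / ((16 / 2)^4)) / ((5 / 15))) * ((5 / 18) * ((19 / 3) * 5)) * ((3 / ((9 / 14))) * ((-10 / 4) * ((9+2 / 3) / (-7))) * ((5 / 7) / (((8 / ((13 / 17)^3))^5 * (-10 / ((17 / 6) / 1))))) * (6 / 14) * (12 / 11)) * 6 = -3525428381345500888375 / 6090508473459639002630979584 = -0.00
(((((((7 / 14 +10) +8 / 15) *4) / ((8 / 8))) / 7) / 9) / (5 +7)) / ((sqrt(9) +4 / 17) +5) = 5627 / 793800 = 0.01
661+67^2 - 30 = 5120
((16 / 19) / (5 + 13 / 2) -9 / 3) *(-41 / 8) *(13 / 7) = 681707 / 24472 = 27.86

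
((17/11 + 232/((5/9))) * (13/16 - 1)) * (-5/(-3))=-23053/176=-130.98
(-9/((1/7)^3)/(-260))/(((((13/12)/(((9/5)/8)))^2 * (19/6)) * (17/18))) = 0.17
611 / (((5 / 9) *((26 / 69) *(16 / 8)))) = 29187 / 20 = 1459.35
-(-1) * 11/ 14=11/ 14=0.79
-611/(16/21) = -12831/16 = -801.94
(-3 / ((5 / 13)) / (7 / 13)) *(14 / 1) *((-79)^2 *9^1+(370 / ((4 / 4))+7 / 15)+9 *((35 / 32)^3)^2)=-11469328.62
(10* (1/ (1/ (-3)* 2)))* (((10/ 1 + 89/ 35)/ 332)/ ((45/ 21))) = -439/ 1660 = -0.26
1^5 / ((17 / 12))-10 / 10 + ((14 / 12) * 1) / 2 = 59 / 204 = 0.29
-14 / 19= -0.74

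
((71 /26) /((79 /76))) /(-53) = -2698 /54431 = -0.05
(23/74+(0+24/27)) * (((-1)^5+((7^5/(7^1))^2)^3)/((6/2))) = 8504077992948475839200/111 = 76613315251788070623.42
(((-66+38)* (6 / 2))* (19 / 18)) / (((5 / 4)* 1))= -1064 / 15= -70.93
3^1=3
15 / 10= 3 / 2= 1.50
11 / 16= 0.69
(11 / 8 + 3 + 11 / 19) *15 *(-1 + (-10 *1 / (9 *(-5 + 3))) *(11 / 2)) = 152.75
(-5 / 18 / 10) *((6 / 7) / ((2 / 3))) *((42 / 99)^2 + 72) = -19651 / 7623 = -2.58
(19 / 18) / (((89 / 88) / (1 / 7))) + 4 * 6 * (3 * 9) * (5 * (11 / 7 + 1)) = 46715156 / 5607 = 8331.58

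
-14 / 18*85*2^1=-1190 / 9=-132.22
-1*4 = -4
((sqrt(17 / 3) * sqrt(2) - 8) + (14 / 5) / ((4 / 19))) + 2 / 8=sqrt(102) / 3 + 111 / 20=8.92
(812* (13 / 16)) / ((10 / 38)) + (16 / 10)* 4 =50269 / 20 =2513.45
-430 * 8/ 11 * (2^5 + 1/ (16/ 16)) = -10320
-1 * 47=-47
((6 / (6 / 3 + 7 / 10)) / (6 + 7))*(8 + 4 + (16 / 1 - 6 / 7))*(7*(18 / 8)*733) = 696350 / 13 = 53565.38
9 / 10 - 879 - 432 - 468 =-17781 / 10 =-1778.10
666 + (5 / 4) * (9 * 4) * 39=2421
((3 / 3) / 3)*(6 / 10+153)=256 / 5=51.20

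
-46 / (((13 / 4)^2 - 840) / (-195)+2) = -143520 / 19511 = -7.36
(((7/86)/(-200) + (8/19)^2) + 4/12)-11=-195399581/18627600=-10.49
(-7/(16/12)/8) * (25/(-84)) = 25/128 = 0.20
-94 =-94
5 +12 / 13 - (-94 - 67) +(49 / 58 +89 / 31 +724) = 20911289 / 23374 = 894.64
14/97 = 0.14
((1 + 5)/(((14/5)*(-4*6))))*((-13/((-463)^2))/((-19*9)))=-65/2052797544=-0.00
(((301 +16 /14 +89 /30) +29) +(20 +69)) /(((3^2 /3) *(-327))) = -88853 /206010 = -0.43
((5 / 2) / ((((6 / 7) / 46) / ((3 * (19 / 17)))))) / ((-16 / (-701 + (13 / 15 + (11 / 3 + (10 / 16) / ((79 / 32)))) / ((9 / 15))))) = 7536443005 / 386784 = 19484.89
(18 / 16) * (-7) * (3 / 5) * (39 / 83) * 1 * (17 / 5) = -125307 / 16600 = -7.55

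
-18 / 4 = -9 / 2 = -4.50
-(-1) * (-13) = -13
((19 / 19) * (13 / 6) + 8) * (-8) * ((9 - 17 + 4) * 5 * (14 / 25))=13664 / 15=910.93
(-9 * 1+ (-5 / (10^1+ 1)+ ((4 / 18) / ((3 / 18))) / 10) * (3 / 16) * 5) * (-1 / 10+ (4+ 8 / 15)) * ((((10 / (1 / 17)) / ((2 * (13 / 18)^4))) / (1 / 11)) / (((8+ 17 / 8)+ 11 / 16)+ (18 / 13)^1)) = -64757192472 / 5573789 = -11618.16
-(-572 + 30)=542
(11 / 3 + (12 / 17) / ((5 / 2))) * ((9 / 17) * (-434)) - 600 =-2178114 / 1445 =-1507.35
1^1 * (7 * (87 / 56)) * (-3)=-32.62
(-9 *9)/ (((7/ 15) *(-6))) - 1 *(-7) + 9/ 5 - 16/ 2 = 2081/ 70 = 29.73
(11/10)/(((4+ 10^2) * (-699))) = -11/726960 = -0.00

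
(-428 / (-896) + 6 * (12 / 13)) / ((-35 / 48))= -52557 / 6370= -8.25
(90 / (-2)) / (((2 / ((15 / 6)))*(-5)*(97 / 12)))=1.39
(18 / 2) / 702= 1 / 78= 0.01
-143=-143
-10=-10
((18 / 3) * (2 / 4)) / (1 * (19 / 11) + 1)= 11 / 10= 1.10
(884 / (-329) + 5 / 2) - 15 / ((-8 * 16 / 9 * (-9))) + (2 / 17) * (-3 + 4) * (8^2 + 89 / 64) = 7.39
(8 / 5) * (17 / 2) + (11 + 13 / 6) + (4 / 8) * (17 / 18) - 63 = -6437 / 180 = -35.76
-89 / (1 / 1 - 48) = 89 / 47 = 1.89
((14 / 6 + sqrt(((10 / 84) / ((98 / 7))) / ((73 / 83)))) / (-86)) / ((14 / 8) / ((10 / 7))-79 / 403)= -56420 / 2139723-4030 * sqrt(90885) / 1093398453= -0.03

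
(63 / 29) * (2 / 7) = 18 / 29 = 0.62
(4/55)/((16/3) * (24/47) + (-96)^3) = -47/571758880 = -0.00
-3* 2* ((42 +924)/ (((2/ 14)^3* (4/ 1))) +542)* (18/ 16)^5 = -29539793691/ 32768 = -901482.96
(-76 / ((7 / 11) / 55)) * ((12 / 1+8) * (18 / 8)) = -2069100 / 7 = -295585.71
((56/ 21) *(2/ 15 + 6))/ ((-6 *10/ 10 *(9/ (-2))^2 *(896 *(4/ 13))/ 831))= -82823/ 204120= -0.41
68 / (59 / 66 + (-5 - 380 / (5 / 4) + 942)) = 264 / 2461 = 0.11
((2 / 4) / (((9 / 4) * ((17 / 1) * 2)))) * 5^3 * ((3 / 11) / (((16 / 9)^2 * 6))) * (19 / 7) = 21375 / 670208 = 0.03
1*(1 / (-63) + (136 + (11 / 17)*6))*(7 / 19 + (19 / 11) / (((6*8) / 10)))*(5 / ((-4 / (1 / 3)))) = -2736042205 / 64465632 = -42.44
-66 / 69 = -22 / 23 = -0.96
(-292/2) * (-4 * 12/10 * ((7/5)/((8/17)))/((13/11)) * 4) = 2293368/325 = 7056.52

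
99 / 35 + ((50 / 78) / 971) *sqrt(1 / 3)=25 *sqrt(3) / 113607 + 99 / 35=2.83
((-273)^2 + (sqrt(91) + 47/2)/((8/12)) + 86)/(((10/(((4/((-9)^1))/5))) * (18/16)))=-1194404/2025 - 8 * sqrt(91)/675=-589.94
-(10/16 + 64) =-517/8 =-64.62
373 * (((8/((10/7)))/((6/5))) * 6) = 10444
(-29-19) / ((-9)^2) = -16 / 27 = -0.59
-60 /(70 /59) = -354 /7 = -50.57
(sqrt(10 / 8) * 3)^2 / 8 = 45 / 32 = 1.41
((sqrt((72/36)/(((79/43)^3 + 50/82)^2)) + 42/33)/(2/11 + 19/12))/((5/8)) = 573722512 * sqrt(2)/4310941535 + 1344/1165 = 1.34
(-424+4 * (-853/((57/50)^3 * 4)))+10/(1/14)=-159219812/185193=-859.75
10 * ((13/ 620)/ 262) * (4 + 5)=117/ 16244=0.01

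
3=3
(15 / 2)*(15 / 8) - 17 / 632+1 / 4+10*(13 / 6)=136331 / 3792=35.95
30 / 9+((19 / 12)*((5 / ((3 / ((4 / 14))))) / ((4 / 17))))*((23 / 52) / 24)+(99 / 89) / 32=191852809 / 55980288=3.43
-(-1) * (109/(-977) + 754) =736549/977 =753.89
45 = 45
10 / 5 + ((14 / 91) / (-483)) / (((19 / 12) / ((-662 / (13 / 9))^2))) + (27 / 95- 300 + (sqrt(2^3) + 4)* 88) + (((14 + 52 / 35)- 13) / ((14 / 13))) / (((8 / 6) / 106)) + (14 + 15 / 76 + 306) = 176* sqrt(2) + 242619640429 / 470443610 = 764.63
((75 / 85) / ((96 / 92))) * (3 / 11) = 345 / 1496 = 0.23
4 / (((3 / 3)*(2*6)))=1 / 3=0.33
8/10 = 4/5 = 0.80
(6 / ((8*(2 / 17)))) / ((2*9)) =17 / 48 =0.35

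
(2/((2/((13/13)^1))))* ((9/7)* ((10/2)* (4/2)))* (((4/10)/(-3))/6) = -2/7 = -0.29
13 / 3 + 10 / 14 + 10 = 316 / 21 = 15.05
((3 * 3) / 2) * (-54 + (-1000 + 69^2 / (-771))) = -2452185 / 514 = -4770.79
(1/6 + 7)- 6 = 7/6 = 1.17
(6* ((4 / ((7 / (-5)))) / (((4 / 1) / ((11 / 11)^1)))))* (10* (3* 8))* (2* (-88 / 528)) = 2400 / 7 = 342.86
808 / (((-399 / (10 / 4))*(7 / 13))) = -26260 / 2793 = -9.40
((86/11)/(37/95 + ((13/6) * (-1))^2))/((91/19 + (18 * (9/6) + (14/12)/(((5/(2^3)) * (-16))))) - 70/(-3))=0.03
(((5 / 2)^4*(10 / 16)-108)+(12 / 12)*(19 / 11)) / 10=-115257 / 14080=-8.19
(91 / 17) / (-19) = -91 / 323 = -0.28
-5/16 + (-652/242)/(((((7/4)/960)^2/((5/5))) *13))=-76913434985/1233232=-62367.37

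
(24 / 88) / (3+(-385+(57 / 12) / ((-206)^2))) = -169744 / 237754693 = -0.00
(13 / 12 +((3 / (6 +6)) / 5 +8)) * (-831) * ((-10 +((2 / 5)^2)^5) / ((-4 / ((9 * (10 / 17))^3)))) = -5403228694009092 / 1919140625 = -2815441.78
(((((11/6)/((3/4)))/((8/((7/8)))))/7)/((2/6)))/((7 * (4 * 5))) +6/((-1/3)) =-241909/13440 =-18.00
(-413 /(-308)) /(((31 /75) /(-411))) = -1333.34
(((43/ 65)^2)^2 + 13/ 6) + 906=97288568431/ 107103750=908.36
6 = 6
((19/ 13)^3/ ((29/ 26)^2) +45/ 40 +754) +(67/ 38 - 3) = 1256993675/ 1661816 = 756.40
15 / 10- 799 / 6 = -395 / 3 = -131.67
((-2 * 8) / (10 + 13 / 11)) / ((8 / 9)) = -66 / 41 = -1.61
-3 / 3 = -1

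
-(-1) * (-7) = -7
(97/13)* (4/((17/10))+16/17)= 5432/221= 24.58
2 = 2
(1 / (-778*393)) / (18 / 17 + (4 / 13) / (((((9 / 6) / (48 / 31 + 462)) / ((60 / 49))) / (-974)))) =335699 / 11639993064778116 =0.00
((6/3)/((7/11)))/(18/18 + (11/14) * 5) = 44/69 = 0.64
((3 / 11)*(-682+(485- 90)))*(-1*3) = 2583 / 11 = 234.82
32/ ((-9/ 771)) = -8224/ 3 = -2741.33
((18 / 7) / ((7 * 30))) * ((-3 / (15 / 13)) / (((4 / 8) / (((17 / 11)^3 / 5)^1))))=-383214 / 8152375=-0.05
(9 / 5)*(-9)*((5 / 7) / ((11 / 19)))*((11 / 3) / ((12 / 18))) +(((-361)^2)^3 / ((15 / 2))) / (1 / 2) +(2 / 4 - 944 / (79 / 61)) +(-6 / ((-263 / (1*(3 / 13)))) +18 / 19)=318039480811443401587802 / 538851495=590217311750138.88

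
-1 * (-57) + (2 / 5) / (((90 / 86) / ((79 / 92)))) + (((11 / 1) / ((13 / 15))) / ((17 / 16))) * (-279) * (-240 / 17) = 1831844244679 / 38884950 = 47109.34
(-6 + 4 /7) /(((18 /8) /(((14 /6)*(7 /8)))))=-4.93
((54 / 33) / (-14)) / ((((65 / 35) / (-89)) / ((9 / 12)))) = 2403 / 572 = 4.20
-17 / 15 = -1.13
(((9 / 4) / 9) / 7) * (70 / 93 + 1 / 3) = 101 / 2604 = 0.04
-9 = -9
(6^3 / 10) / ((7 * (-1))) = -108 / 35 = -3.09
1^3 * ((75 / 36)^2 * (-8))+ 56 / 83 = -50867 / 1494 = -34.05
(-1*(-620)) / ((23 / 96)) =59520 / 23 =2587.83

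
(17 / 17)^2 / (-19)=-1 / 19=-0.05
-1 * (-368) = 368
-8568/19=-450.95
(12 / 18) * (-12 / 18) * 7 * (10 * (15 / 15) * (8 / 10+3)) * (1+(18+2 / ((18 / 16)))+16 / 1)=-352184 / 81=-4347.95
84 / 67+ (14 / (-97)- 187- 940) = -7317163 / 6499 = -1125.89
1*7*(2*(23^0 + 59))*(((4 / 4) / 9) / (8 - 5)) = 280 / 9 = 31.11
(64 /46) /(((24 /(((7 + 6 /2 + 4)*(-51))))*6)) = -476 /69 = -6.90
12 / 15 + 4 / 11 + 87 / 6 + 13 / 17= 30721 / 1870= 16.43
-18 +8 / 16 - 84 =-101.50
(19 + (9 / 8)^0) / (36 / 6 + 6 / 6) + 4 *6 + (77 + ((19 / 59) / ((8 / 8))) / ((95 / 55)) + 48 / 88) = 475148 / 4543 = 104.59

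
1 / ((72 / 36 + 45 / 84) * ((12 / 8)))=56 / 213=0.26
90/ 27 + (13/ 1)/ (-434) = 4301/ 1302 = 3.30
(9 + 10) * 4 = 76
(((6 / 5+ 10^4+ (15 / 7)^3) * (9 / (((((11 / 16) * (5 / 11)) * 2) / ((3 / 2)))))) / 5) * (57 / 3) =35230650516 / 42875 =821706.13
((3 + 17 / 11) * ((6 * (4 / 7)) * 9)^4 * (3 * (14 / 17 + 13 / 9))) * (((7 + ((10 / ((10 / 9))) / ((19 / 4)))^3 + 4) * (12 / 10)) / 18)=102479127196262400 / 3079601833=33276745.75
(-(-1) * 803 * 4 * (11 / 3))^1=35332 / 3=11777.33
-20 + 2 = -18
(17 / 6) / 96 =0.03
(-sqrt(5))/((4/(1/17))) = -sqrt(5)/68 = -0.03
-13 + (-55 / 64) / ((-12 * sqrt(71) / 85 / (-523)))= -2445025 * sqrt(71) / 54528 - 13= -390.83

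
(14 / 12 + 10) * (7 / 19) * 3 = 469 / 38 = 12.34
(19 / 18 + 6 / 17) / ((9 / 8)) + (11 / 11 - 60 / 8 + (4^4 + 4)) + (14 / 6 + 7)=727291 / 2754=264.09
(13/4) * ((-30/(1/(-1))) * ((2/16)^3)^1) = 0.19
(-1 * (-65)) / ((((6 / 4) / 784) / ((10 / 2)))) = 509600 / 3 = 169866.67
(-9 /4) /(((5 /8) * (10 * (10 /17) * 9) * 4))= -17 /1000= -0.02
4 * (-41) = -164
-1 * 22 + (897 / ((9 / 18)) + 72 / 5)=8932 / 5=1786.40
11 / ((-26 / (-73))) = 803 / 26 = 30.88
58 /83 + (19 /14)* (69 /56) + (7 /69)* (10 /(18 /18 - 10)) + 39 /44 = 1397810087 /444506832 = 3.14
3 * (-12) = -36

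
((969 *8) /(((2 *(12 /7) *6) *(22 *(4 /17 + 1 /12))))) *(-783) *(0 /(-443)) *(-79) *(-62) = 0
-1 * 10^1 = -10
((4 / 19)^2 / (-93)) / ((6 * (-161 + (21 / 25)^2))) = 625 / 1261304037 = 0.00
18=18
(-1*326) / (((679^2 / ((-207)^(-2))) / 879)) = -95518 / 6585048603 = -0.00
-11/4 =-2.75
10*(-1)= -10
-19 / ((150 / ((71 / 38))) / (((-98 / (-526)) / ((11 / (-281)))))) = 977599 / 867900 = 1.13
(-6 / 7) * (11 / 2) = -33 / 7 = -4.71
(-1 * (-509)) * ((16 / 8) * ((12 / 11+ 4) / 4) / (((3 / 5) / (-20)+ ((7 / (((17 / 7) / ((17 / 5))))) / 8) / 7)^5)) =4560640000000000 / 225622639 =20213574.40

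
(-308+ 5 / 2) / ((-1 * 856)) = 611 / 1712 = 0.36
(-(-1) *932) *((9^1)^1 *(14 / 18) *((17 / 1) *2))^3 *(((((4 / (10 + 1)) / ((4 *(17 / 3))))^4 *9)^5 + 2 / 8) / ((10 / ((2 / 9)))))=1748123692110688582761792074151803550538660843990744 / 25043664689641920285819721230978945923665965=69803030.58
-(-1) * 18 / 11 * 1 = 18 / 11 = 1.64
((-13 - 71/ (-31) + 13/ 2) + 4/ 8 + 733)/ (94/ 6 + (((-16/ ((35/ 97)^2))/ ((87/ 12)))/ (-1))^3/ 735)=248330743419071250000/ 7591031059030827227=32.71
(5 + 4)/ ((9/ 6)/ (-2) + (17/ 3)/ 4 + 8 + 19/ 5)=0.72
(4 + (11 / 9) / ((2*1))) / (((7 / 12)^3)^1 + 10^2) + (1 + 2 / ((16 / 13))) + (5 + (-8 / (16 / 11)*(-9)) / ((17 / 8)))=729149963 / 23547448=30.97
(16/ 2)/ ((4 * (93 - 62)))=0.06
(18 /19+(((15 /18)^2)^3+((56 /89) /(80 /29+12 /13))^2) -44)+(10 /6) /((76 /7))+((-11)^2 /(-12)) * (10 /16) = -41290480417108871 /845473628949696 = -48.84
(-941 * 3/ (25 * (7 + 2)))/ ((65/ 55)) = -10351/ 975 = -10.62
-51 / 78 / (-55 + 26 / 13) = 17 / 1378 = 0.01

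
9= 9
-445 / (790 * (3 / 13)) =-1157 / 474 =-2.44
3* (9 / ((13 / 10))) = 270 / 13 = 20.77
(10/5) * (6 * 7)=84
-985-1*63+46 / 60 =-31417 / 30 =-1047.23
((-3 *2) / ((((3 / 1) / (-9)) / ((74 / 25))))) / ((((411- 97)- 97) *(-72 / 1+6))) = -222 / 59675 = -0.00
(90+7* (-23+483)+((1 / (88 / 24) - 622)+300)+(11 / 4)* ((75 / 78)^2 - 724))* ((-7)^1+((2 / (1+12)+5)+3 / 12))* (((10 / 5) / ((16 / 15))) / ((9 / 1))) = -332.47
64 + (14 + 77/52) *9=10573/52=203.33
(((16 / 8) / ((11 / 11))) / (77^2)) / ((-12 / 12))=-2 / 5929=-0.00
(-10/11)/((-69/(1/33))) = 10/25047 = 0.00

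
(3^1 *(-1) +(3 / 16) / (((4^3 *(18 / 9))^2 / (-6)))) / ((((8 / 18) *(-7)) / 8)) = 505575 / 65536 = 7.71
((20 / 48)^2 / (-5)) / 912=-0.00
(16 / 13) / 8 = 2 / 13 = 0.15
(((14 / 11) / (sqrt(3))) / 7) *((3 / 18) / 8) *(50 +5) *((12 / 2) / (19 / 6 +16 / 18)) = 15 *sqrt(3) / 146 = 0.18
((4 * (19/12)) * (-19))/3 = -361/9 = -40.11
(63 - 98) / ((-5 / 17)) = 119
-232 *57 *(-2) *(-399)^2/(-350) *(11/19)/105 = -8291448/125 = -66331.58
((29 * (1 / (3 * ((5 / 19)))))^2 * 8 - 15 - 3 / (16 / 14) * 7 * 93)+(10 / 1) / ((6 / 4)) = 16339489 / 1800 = 9077.49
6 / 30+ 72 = 361 / 5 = 72.20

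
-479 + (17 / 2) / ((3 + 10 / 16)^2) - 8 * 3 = -422479 / 841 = -502.35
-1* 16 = -16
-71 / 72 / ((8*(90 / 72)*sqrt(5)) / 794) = -28187*sqrt(5) / 1800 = -35.02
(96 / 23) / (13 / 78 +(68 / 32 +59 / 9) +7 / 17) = 117504 / 260659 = 0.45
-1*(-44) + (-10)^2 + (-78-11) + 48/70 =1949/35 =55.69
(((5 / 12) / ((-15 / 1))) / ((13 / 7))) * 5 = -0.07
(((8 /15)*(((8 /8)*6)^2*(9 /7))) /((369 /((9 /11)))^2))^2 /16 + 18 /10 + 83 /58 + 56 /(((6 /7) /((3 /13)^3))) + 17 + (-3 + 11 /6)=192455354057355437129 /9687050543911015275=19.87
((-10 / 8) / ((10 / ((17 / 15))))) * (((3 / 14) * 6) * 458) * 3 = -250.26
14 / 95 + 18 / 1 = 1724 / 95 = 18.15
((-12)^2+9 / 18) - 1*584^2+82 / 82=-681821 / 2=-340910.50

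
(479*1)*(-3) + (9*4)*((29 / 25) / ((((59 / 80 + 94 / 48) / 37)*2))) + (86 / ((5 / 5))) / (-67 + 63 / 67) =-8245271734 / 7159055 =-1151.73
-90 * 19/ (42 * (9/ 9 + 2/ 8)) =-228/ 7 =-32.57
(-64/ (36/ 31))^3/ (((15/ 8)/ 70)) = -13666680832/ 2187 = -6249053.88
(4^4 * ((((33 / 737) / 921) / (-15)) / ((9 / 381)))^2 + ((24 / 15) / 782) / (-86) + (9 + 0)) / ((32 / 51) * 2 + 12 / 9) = 129639751786489027 / 37282098710943900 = 3.48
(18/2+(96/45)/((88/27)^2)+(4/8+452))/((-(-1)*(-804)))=-279329/486420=-0.57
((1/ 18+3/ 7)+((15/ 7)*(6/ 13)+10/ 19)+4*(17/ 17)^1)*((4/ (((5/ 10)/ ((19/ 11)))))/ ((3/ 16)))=11949760/ 27027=442.14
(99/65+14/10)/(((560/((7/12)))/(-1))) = -19/6240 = -0.00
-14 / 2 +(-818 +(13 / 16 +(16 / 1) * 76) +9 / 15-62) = 26433 / 80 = 330.41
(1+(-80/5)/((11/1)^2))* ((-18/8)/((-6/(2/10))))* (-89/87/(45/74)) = -23051/210540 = -0.11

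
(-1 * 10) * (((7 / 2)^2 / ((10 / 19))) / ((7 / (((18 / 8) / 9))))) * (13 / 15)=-1729 / 240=-7.20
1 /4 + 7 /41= 69 /164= 0.42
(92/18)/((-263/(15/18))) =-115/7101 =-0.02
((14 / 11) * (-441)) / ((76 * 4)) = -3087 / 1672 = -1.85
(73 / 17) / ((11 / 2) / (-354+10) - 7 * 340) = -50224 / 27836667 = -0.00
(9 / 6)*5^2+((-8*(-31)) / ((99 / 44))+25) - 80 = 1669 / 18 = 92.72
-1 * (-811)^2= -657721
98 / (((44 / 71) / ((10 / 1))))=17395 / 11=1581.36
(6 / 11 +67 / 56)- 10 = -5087 / 616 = -8.26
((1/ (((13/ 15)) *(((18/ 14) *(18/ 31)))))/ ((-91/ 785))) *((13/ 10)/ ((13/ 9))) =-24335/ 2028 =-12.00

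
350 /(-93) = -350 /93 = -3.76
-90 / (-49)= 90 / 49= 1.84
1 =1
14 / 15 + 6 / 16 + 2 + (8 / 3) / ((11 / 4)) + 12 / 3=8.28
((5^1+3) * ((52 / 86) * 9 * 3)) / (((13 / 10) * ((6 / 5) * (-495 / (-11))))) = 80 / 43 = 1.86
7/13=0.54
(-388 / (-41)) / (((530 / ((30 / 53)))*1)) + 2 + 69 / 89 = 28550339 / 10250041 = 2.79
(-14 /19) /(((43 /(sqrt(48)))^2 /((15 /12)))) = -0.02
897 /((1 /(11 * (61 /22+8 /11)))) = 34534.50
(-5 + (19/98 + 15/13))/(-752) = 99/20384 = 0.00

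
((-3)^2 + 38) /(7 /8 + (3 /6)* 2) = 376 /15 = 25.07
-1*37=-37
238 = 238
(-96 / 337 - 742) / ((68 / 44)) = -2751650 / 5729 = -480.30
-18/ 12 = -3/ 2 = -1.50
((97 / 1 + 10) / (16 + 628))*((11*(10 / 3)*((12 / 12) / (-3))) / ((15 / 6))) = -1177 / 1449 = -0.81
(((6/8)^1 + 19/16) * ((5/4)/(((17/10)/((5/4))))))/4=3875/8704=0.45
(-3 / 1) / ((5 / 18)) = -54 / 5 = -10.80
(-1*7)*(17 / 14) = -17 / 2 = -8.50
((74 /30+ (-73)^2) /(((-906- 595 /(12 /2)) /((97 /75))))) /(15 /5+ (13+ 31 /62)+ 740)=-31029136 /3421838625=-0.01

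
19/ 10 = 1.90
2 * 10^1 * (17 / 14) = 170 / 7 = 24.29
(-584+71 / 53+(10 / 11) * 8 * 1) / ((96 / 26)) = -1453621 / 9328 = -155.83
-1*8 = -8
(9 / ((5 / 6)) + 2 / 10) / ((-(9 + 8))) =-11 / 17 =-0.65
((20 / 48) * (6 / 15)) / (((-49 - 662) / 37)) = -37 / 4266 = -0.01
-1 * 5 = -5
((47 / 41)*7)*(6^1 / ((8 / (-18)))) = -8883 / 82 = -108.33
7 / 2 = 3.50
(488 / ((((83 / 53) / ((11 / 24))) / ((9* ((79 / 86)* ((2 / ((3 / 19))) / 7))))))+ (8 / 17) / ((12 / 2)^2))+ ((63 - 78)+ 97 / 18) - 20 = 5369342749 / 2548266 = 2107.06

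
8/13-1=-5/13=-0.38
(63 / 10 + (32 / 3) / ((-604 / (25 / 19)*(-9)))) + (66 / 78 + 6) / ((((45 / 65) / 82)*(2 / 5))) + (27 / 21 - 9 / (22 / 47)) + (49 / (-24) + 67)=496388176387 / 238586040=2080.54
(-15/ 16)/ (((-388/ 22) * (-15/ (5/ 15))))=-11/ 9312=-0.00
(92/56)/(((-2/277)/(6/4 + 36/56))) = -487.58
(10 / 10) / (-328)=-1 / 328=-0.00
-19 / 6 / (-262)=19 / 1572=0.01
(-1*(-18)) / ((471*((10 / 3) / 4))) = 0.05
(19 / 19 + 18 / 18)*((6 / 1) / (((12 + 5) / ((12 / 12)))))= 12 / 17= 0.71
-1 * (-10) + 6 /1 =16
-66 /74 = -33 /37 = -0.89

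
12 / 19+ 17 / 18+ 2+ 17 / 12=4.99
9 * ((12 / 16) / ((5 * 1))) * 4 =5.40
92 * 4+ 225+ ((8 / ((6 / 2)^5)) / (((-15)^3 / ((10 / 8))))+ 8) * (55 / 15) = 306234653 / 492075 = 622.33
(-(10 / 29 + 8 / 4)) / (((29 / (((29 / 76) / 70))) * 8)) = -17 / 308560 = -0.00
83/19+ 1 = 102/19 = 5.37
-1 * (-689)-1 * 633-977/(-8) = 1425/8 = 178.12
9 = 9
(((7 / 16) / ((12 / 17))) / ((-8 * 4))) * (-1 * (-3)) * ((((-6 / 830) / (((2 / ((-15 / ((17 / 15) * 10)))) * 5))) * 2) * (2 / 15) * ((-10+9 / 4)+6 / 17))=31689 / 288972800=0.00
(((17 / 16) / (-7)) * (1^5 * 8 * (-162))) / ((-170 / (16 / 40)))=-81 / 175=-0.46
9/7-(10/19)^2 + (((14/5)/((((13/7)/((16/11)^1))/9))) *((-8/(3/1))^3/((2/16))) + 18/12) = -32432260057/10840830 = -2991.68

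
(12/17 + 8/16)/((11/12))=1.32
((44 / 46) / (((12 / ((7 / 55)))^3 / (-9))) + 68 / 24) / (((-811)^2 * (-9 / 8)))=-94621657 / 24710906830500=-0.00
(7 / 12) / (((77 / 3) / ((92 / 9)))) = 23 / 99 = 0.23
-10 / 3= -3.33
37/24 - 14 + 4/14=-2045/168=-12.17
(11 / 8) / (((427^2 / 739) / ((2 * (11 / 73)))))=89419 / 53240068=0.00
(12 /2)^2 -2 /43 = 1546 /43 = 35.95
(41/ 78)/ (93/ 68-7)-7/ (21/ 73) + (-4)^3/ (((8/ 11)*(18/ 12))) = -1241165/ 14937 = -83.09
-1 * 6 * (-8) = 48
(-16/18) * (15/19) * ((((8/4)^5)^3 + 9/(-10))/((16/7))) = -2293697/228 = -10060.07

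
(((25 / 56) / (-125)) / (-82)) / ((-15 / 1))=-1 / 344400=-0.00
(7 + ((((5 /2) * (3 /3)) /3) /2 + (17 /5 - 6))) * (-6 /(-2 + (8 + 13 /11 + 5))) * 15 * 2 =-9537 /134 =-71.17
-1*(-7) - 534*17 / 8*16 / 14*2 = -18107 / 7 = -2586.71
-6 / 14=-3 / 7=-0.43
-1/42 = -0.02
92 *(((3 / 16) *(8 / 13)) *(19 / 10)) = 1311 / 65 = 20.17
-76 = -76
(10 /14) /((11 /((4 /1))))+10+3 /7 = 10.69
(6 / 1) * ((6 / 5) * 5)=36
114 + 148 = 262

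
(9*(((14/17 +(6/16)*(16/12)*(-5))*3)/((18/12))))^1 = -513/17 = -30.18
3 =3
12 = 12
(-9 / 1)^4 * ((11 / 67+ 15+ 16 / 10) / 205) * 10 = 5365.36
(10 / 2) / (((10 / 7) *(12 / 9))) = 21 / 8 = 2.62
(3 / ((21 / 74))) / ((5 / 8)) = 592 / 35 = 16.91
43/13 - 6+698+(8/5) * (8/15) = 678757/975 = 696.16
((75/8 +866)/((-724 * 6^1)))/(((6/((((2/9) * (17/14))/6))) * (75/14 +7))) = -119051/973959552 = -0.00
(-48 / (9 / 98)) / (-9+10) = -1568 / 3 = -522.67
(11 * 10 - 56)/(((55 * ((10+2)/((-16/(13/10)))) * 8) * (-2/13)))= 9/11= 0.82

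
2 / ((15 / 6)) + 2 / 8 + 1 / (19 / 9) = 579 / 380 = 1.52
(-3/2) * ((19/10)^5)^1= -7428297/200000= -37.14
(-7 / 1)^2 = 49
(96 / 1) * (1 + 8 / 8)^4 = 1536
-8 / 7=-1.14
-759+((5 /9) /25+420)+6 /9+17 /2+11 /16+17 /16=-59051 /180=-328.06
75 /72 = 25 /24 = 1.04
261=261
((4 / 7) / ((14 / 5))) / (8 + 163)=10 / 8379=0.00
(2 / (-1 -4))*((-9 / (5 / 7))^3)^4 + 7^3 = -7818376656538954587487 / 1220703125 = -6404814157036.71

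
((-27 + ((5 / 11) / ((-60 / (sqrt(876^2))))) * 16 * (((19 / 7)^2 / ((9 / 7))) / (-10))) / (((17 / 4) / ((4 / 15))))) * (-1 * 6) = -12.74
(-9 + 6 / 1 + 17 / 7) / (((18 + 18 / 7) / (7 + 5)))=-0.33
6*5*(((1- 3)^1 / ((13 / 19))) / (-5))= 228 / 13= 17.54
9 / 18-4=-7 / 2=-3.50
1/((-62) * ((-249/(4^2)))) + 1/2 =7735/15438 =0.50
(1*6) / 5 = 6 / 5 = 1.20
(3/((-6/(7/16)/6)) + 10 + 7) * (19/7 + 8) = 18825/112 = 168.08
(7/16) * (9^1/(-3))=-21/16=-1.31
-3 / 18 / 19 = -1 / 114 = -0.01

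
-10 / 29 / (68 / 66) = -165 / 493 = -0.33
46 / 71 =0.65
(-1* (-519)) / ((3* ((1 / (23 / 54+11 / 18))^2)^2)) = 106335488 / 531441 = 200.09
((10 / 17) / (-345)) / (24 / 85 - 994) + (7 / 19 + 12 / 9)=31407306 / 18455821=1.70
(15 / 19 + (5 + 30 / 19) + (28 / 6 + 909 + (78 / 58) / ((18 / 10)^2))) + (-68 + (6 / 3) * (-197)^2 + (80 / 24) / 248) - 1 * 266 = 144269372563 / 1844748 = 78205.46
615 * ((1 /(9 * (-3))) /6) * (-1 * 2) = 205 /27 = 7.59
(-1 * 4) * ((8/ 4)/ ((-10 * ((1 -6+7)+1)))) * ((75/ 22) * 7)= 70/ 11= 6.36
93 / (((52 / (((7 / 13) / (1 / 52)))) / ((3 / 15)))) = 10.02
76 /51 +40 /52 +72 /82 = 85286 /27183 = 3.14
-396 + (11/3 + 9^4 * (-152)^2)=454754855/3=151584951.67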